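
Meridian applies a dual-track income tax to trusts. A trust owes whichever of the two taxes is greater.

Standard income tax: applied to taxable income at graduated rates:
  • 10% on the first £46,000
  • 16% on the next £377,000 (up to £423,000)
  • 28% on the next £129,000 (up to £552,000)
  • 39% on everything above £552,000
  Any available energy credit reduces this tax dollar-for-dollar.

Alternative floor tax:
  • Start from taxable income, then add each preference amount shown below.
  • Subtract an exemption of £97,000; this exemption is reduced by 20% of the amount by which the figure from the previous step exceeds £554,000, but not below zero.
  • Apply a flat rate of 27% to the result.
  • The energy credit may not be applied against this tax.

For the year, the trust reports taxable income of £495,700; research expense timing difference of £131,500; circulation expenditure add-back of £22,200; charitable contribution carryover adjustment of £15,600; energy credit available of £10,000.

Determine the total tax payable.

£159,354

Standard income tax:
  £46,000 × 10% = £4,600
  £377,000 × 16% = £60,320
  £72,700 × 28% = £20,356
  → £85,276
  Less energy credit £10,000 → £75,276

Alternative floor tax:
  Adjusted income: £495,700 + £131,500 + £22,200 + £15,600 = £665,000
  Exemption: £97,000 − 20% × (£665,000 − £554,000) = £97,000 − £22,200 = £74,800
  Base: £665,000 − £74,800 = £590,200
  £590,200 × 27% = £159,354

£159,354 > £75,276, so the alternative floor tax is the binding amount.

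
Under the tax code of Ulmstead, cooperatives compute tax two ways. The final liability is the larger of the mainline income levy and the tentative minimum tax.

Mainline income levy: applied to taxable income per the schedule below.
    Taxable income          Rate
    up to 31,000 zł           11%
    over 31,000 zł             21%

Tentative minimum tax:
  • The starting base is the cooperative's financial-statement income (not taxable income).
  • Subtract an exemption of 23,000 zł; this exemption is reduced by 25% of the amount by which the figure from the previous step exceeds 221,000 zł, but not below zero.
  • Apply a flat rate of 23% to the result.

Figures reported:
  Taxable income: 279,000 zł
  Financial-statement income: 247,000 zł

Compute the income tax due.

55,490 zł

Tentative minimum tax:
  Base (financial-statement income): 247,000 zł
  Exemption: 23,000 zł − 25% × (247,000 zł − 221,000 zł) = 23,000 zł − 6,500 zł = 16,500 zł
  Base: 247,000 zł − 16,500 zł = 230,500 zł
  230,500 zł × 23% = 53,015 zł

Mainline income levy:
  31,000 zł × 11% = 3,410 zł
  248,000 zł × 21% = 52,080 zł
  → 55,490 zł

55,490 zł > 53,015 zł, so the mainline income levy governs.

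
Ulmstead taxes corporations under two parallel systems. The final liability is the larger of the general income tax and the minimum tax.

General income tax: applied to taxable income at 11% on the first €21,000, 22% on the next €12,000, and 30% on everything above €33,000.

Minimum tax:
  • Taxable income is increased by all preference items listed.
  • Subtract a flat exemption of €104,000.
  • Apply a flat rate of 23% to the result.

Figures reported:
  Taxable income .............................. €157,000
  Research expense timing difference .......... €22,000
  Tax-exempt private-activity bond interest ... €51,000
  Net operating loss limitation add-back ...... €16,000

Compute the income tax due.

€42,150

General income tax:
  €21,000 × 11% = €2,310
  €12,000 × 22% = €2,640
  €124,000 × 30% = €37,200
  → €42,150

Minimum tax:
  Adjusted income: €157,000 + €22,000 + €51,000 + €16,000 = €246,000
  Less exemption €104,000 → base €142,000
  €142,000 × 23% = €32,660

€42,150 > €32,660, so the general income tax governs.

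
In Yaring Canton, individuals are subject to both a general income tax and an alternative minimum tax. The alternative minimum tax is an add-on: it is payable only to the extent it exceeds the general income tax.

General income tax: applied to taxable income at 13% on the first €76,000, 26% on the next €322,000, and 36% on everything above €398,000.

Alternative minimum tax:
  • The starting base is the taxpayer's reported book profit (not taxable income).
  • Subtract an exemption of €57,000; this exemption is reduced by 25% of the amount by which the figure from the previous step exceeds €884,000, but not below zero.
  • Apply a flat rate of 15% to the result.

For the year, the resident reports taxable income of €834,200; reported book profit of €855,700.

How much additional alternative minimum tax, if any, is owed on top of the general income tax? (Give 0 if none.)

€0

Alternative minimum tax:
  Base (reported book profit): €855,700
  Exemption: €855,700 ≤ €884,000, so full €57,000 applies
  Base: €855,700 − €57,000 = €798,700
  €798,700 × 15% = €119,805

General income tax:
  €76,000 × 13% = €9,880
  €322,000 × 26% = €83,720
  €436,200 × 36% = €157,032
  → €250,632

€119,805 ≤ €250,632, so no add-on is due.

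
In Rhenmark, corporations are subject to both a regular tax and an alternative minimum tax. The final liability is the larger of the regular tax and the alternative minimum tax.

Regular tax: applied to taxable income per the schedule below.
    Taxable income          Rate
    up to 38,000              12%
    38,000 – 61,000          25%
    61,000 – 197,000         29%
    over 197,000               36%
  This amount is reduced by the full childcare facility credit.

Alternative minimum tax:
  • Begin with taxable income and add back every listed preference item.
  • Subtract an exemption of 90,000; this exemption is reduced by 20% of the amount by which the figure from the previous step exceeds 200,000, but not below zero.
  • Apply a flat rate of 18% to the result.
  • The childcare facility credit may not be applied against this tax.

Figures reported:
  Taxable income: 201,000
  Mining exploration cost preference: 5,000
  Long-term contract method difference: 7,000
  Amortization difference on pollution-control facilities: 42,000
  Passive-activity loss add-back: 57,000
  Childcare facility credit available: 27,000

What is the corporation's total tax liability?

Alternative minimum tax:
  Adjusted income: 201,000 + 5,000 + 7,000 + 42,000 + 57,000 = 312,000
  Exemption: 90,000 − 20% × (312,000 − 200,000) = 90,000 − 22,400 = 67,600
  Base: 312,000 − 67,600 = 244,400
  244,400 × 18% = 43,992

Regular tax:
  38,000 × 12% = 4,560
  23,000 × 25% = 5,750
  136,000 × 29% = 39,440
  4,000 × 36% = 1,440
  → 51,190
  Less childcare facility credit 27,000 → 24,190

43,992 > 24,190, so the alternative minimum tax is the binding amount.

43,992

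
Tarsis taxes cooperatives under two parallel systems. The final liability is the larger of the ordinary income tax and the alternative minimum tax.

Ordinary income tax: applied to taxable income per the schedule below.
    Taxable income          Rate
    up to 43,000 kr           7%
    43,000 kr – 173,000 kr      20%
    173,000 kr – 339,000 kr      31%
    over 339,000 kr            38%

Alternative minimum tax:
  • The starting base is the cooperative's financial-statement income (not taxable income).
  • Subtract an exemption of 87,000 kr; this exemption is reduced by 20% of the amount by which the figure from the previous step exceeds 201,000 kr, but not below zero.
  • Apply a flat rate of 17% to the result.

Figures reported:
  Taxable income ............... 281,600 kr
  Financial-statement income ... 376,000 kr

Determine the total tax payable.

Alternative minimum tax:
  Base (financial-statement income): 376,000 kr
  Exemption: 87,000 kr − 20% × (376,000 kr − 201,000 kr) = 87,000 kr − 35,000 kr = 52,000 kr
  Base: 376,000 kr − 52,000 kr = 324,000 kr
  324,000 kr × 17% = 55,080 kr

Ordinary income tax:
  43,000 kr × 7% = 3,010 kr
  130,000 kr × 20% = 26,000 kr
  108,600 kr × 31% = 33,666 kr
  → 62,676 kr

62,676 kr > 55,080 kr, so the ordinary income tax governs.

62,676 kr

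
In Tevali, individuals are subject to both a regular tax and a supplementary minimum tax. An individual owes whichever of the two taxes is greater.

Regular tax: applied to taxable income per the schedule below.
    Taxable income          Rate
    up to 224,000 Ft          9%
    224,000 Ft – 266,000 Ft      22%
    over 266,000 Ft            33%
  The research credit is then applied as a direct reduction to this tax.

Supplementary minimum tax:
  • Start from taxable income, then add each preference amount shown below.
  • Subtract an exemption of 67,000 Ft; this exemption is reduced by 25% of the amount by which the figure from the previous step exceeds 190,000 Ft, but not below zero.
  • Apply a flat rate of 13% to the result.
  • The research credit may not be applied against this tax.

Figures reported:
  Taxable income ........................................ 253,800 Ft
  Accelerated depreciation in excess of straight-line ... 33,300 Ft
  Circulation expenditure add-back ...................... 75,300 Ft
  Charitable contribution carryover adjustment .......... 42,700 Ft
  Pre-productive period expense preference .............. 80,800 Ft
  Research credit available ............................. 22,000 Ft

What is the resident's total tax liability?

63,167 Ft

Supplementary minimum tax:
  Adjusted income: 253,800 Ft + 33,300 Ft + 75,300 Ft + 42,700 Ft + 80,800 Ft = 485,900 Ft
  Exemption: 25% × (485,900 Ft − 190,000 Ft) = 73,975 Ft ≥ 67,000 Ft, so the exemption is fully phased out
  Base: 485,900 Ft − 0 Ft = 485,900 Ft
  485,900 Ft × 13% = 63,167 Ft

Regular tax:
  224,000 Ft × 9% = 20,160 Ft
  29,800 Ft × 22% = 6,556 Ft
  → 26,716 Ft
  Less research credit 22,000 Ft → 4,716 Ft

63,167 Ft > 4,716 Ft, so the supplementary minimum tax is the binding amount.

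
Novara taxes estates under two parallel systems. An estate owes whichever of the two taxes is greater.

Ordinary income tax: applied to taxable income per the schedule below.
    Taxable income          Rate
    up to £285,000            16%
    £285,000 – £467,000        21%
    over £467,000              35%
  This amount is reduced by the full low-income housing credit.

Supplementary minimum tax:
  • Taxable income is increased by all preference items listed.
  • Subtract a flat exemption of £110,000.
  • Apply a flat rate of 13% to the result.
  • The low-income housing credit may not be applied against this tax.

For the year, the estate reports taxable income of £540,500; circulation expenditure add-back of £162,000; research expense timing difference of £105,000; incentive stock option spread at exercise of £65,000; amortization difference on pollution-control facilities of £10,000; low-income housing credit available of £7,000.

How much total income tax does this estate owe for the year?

£102,545

Supplementary minimum tax:
  Adjusted income: £540,500 + £162,000 + £105,000 + £65,000 + £10,000 = £882,500
  Less exemption £110,000 → base £772,500
  £772,500 × 13% = £100,425

Ordinary income tax:
  £285,000 × 16% = £45,600
  £182,000 × 21% = £38,220
  £73,500 × 35% = £25,725
  → £109,545
  Less low-income housing credit £7,000 → £102,545

£102,545 > £100,425, so the ordinary income tax governs.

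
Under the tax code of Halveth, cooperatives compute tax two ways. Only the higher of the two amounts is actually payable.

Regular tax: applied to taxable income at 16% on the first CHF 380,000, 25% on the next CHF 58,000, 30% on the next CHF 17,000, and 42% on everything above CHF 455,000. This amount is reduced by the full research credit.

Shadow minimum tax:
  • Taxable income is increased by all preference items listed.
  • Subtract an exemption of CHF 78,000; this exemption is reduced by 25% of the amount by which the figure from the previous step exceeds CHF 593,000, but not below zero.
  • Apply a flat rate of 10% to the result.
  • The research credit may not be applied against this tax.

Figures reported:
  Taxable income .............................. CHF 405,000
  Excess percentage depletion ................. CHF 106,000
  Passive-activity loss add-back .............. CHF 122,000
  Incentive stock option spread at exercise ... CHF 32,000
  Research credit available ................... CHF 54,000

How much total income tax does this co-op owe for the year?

Shadow minimum tax:
  Adjusted income: CHF 405,000 + CHF 106,000 + CHF 122,000 + CHF 32,000 = CHF 665,000
  Exemption: CHF 78,000 − 25% × (CHF 665,000 − CHF 593,000) = CHF 78,000 − CHF 18,000 = CHF 60,000
  Base: CHF 665,000 − CHF 60,000 = CHF 605,000
  CHF 605,000 × 10% = CHF 60,500

Regular tax:
  CHF 380,000 × 16% = CHF 60,800
  CHF 25,000 × 25% = CHF 6,250
  → CHF 67,050
  Less research credit CHF 54,000 → CHF 13,050

CHF 60,500 > CHF 13,050, so the shadow minimum tax is the binding amount.

CHF 60,500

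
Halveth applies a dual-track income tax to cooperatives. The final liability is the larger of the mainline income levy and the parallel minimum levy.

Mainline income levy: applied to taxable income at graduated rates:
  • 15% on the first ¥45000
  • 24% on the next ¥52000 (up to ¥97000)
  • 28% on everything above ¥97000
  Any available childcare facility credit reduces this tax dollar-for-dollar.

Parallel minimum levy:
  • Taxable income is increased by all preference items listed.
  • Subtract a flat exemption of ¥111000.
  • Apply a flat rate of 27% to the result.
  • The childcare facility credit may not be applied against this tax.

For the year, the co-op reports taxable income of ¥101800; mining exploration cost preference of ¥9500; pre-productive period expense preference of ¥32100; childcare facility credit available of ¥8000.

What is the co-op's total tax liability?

Parallel minimum levy:
  Adjusted income: ¥101800 + ¥9500 + ¥32100 = ¥143400
  Less exemption ¥111000 → base ¥32400
  ¥32400 × 27% = ¥8748

Mainline income levy:
  ¥45000 × 15% = ¥6750
  ¥52000 × 24% = ¥12480
  ¥4800 × 28% = ¥1344
  → ¥20574
  Less childcare facility credit ¥8000 → ¥12574

¥12574 > ¥8748, so the mainline income levy governs.

¥12574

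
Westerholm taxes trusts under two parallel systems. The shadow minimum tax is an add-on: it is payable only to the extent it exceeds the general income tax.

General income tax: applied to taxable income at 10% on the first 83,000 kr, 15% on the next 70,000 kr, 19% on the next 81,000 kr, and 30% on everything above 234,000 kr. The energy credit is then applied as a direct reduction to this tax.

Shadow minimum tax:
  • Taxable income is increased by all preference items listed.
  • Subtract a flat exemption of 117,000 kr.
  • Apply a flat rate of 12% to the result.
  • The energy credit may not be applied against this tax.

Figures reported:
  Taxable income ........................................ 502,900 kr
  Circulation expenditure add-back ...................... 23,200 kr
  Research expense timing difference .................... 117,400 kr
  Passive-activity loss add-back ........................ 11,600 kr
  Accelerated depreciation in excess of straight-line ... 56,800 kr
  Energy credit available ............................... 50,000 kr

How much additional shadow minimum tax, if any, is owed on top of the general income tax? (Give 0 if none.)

6,528 kr

Shadow minimum tax:
  Adjusted income: 502,900 kr + 23,200 kr + 117,400 kr + 11,600 kr + 56,800 kr = 711,900 kr
  Less exemption 117,000 kr → base 594,900 kr
  594,900 kr × 12% = 71,388 kr

General income tax:
  83,000 kr × 10% = 8,300 kr
  70,000 kr × 15% = 10,500 kr
  81,000 kr × 19% = 15,390 kr
  268,900 kr × 30% = 80,670 kr
  → 114,860 kr
  Less energy credit 50,000 kr → 64,860 kr

Excess of shadow minimum tax over general income tax: 71,388 kr − 64,860 kr = 6,528 kr.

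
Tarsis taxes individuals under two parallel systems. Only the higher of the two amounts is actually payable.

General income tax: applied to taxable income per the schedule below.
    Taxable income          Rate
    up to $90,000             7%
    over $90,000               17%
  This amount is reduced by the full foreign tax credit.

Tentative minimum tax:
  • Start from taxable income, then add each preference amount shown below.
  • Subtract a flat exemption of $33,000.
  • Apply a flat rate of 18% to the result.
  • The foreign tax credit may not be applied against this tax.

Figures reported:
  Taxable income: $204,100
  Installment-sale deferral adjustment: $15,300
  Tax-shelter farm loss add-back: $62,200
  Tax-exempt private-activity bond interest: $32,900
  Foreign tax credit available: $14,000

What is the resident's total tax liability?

Tentative minimum tax:
  Adjusted income: $204,100 + $15,300 + $62,200 + $32,900 = $314,500
  Less exemption $33,000 → base $281,500
  $281,500 × 18% = $50,670

General income tax:
  $90,000 × 7% = $6,300
  $114,100 × 17% = $19,397
  → $25,697
  Less foreign tax credit $14,000 → $11,697

$50,670 > $11,697, so the tentative minimum tax is the binding amount.

$50,670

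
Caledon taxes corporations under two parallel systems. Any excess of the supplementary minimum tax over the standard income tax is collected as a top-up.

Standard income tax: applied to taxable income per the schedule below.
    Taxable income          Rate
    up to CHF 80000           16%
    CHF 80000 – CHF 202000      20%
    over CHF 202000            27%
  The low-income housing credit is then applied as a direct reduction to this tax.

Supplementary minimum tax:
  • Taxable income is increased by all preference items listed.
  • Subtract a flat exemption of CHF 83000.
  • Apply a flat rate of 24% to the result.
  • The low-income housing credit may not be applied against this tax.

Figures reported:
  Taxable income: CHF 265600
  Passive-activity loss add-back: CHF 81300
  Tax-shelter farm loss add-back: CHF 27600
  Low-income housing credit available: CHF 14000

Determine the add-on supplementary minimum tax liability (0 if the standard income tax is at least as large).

Standard income tax:
  CHF 80000 × 16% = CHF 12800
  CHF 122000 × 20% = CHF 24400
  CHF 63600 × 27% = CHF 17172
  → CHF 54372
  Less low-income housing credit CHF 14000 → CHF 40372

Supplementary minimum tax:
  Adjusted income: CHF 265600 + CHF 81300 + CHF 27600 = CHF 374500
  Less exemption CHF 83000 → base CHF 291500
  CHF 291500 × 24% = CHF 69960

Excess of supplementary minimum tax over standard income tax: CHF 69960 − CHF 40372 = CHF 29588.

CHF 29588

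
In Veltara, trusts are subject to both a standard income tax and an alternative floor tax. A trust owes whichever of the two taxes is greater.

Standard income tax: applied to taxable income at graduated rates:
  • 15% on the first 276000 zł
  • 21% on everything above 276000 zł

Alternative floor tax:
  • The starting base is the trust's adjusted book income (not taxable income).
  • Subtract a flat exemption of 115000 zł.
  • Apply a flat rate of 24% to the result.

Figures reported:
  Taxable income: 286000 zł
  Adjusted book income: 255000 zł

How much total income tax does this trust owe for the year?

Standard income tax:
  276000 zł × 15% = 41400 zł
  10000 zł × 21% = 2100 zł
  → 43500 zł

Alternative floor tax:
  Base (adjusted book income): 255000 zł
  Less exemption 115000 zł → base 140000 zł
  140000 zł × 24% = 33600 zł

43500 zł > 33600 zł, so the standard income tax governs.

43500 zł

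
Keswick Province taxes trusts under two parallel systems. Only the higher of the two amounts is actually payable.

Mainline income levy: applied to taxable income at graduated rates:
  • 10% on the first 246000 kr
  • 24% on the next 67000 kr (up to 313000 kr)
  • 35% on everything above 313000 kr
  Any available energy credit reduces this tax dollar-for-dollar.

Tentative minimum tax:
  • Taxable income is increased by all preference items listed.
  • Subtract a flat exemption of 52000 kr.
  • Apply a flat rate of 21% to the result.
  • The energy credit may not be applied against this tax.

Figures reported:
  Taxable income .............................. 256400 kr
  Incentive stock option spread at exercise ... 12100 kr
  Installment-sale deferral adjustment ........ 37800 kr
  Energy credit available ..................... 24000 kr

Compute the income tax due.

53403 kr

Mainline income levy:
  246000 kr × 10% = 24600 kr
  10400 kr × 24% = 2496 kr
  → 27096 kr
  Less energy credit 24000 kr → 3096 kr

Tentative minimum tax:
  Adjusted income: 256400 kr + 12100 kr + 37800 kr = 306300 kr
  Less exemption 52000 kr → base 254300 kr
  254300 kr × 21% = 53403 kr

53403 kr > 3096 kr, so the tentative minimum tax is the binding amount.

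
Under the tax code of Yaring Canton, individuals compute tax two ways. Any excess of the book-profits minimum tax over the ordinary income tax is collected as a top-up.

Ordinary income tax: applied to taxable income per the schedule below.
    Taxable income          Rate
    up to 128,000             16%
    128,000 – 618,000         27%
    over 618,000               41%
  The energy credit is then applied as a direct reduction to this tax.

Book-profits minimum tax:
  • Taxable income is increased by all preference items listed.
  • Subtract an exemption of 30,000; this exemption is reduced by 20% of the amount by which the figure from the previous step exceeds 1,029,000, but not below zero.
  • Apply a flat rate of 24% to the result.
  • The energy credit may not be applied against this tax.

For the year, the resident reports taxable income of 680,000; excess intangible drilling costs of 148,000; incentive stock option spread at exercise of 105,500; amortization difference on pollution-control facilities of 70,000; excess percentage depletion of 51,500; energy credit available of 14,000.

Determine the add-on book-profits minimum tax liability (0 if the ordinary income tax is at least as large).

83,048

Book-profits minimum tax:
  Adjusted income: 680,000 + 148,000 + 105,500 + 70,000 + 51,500 = 1,055,000
  Exemption: 30,000 − 20% × (1,055,000 − 1,029,000) = 30,000 − 5,200 = 24,800
  Base: 1,055,000 − 24,800 = 1,030,200
  1,030,200 × 24% = 247,248

Ordinary income tax:
  128,000 × 16% = 20,480
  490,000 × 27% = 132,300
  62,000 × 41% = 25,420
  → 178,200
  Less energy credit 14,000 → 164,200

Excess of book-profits minimum tax over ordinary income tax: 247,248 − 164,200 = 83,048.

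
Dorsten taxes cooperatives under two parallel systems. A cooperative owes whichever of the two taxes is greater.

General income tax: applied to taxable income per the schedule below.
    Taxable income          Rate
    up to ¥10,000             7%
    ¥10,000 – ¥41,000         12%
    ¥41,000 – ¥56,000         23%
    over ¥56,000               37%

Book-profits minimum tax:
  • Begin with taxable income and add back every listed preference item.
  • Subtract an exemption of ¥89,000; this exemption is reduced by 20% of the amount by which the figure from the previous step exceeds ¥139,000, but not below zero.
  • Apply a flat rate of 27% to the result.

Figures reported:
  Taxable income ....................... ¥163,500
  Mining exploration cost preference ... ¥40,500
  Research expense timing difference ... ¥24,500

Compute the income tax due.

¥47,645

Book-profits minimum tax:
  Adjusted income: ¥163,500 + ¥40,500 + ¥24,500 = ¥228,500
  Exemption: ¥89,000 − 20% × (¥228,500 − ¥139,000) = ¥89,000 − ¥17,900 = ¥71,100
  Base: ¥228,500 − ¥71,100 = ¥157,400
  ¥157,400 × 27% = ¥42,498

General income tax:
  ¥10,000 × 7% = ¥700
  ¥31,000 × 12% = ¥3,720
  ¥15,000 × 23% = ¥3,450
  ¥107,500 × 37% = ¥39,775
  → ¥47,645

¥47,645 > ¥42,498, so the general income tax governs.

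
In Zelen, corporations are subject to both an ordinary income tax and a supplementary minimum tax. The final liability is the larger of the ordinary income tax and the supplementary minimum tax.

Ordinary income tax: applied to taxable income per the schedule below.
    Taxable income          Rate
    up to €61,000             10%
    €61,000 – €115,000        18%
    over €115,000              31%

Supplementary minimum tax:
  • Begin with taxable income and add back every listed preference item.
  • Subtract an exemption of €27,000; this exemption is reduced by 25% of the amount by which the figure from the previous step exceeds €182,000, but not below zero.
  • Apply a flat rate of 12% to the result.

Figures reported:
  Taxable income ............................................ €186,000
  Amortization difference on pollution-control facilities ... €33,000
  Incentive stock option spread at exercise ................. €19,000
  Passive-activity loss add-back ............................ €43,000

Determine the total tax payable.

Supplementary minimum tax:
  Adjusted income: €186,000 + €33,000 + €19,000 + €43,000 = €281,000
  Exemption: €27,000 − 25% × (€281,000 − €182,000) = €27,000 − €24,750 = €2,250
  Base: €281,000 − €2,250 = €278,750
  €278,750 × 12% = €33,450

Ordinary income tax:
  €61,000 × 10% = €6,100
  €54,000 × 18% = €9,720
  €71,000 × 31% = €22,010
  → €37,830

€37,830 > €33,450, so the ordinary income tax governs.

€37,830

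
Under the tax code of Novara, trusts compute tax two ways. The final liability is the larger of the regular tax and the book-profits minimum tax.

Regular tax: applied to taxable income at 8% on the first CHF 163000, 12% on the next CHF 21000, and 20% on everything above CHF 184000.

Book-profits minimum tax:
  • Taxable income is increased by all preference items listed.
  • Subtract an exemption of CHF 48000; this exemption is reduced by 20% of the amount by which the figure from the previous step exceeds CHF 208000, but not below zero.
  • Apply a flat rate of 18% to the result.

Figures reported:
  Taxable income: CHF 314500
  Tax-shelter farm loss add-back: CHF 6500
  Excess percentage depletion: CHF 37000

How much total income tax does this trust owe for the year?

Book-profits minimum tax:
  Adjusted income: CHF 314500 + CHF 6500 + CHF 37000 = CHF 358000
  Exemption: CHF 48000 − 20% × (CHF 358000 − CHF 208000) = CHF 48000 − CHF 30000 = CHF 18000
  Base: CHF 358000 − CHF 18000 = CHF 340000
  CHF 340000 × 18% = CHF 61200

Regular tax:
  CHF 163000 × 8% = CHF 13040
  CHF 21000 × 12% = CHF 2520
  CHF 130500 × 20% = CHF 26100
  → CHF 41660

CHF 61200 > CHF 41660, so the book-profits minimum tax is the binding amount.

CHF 61200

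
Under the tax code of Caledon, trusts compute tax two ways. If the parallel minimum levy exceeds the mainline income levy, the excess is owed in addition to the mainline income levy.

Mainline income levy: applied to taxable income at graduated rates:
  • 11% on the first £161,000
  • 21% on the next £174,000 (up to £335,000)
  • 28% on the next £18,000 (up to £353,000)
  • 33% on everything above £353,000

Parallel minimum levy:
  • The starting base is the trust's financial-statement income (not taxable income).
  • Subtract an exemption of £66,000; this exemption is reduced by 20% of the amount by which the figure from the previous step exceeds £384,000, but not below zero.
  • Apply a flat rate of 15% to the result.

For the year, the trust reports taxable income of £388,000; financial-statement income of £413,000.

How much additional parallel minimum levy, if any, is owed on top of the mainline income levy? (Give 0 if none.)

Parallel minimum levy:
  Base (financial-statement income): £413,000
  Exemption: £66,000 − 20% × (£413,000 − £384,000) = £66,000 − £5,800 = £60,200
  Base: £413,000 − £60,200 = £352,800
  £352,800 × 15% = £52,920

Mainline income levy:
  £161,000 × 11% = £17,710
  £174,000 × 21% = £36,540
  £18,000 × 28% = £5,040
  £35,000 × 33% = £11,550
  → £70,840

£52,920 ≤ £70,840, so no add-on is due.

£0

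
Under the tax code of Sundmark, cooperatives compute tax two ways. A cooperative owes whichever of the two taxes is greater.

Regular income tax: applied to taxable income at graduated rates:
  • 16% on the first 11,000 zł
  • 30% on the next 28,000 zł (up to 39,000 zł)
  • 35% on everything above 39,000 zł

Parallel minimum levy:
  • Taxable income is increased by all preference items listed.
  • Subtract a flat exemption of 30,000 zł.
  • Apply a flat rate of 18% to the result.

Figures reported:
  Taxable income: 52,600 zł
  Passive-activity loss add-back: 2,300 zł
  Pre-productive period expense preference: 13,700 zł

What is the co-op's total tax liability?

Regular income tax:
  11,000 zł × 16% = 1,760 zł
  28,000 zł × 30% = 8,400 zł
  13,600 zł × 35% = 4,760 zł
  → 14,920 zł

Parallel minimum levy:
  Adjusted income: 52,600 zł + 2,300 zł + 13,700 zł = 68,600 zł
  Less exemption 30,000 zł → base 38,600 zł
  38,600 zł × 18% = 6,948 zł

14,920 zł > 6,948 zł, so the regular income tax governs.

14,920 zł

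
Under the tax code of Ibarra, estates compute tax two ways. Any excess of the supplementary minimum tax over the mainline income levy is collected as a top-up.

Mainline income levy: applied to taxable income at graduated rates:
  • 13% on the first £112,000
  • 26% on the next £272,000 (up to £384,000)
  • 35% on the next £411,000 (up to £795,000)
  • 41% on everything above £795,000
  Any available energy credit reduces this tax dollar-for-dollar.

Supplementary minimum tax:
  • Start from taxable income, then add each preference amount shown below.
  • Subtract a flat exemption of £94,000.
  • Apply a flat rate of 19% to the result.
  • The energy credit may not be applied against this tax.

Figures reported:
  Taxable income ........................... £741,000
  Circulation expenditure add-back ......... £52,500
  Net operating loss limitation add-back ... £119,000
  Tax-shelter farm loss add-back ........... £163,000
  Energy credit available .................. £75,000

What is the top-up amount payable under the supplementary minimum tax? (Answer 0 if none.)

£51,255

Supplementary minimum tax:
  Adjusted income: £741,000 + £52,500 + £119,000 + £163,000 = £1,075,500
  Less exemption £94,000 → base £981,500
  £981,500 × 19% = £186,485

Mainline income levy:
  £112,000 × 13% = £14,560
  £272,000 × 26% = £70,720
  £357,000 × 35% = £124,950
  → £210,230
  Less energy credit £75,000 → £135,230

Excess of supplementary minimum tax over mainline income levy: £186,485 − £135,230 = £51,255.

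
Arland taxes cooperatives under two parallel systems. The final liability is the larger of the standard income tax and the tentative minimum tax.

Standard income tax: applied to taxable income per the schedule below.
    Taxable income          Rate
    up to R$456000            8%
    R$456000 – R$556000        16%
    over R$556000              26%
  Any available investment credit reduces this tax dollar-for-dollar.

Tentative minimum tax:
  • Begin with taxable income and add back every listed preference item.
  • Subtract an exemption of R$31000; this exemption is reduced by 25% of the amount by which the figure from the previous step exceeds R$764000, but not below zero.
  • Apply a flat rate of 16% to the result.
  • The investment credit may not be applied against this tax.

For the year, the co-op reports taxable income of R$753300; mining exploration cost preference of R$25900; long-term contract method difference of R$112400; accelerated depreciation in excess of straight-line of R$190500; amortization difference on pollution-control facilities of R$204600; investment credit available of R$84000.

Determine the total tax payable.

Standard income tax:
  R$456000 × 8% = R$36480
  R$100000 × 16% = R$16000
  R$197300 × 26% = R$51298
  → R$103778
  Less investment credit R$84000 → R$19778

Tentative minimum tax:
  Adjusted income: R$753300 + R$25900 + R$112400 + R$190500 + R$204600 = R$1286700
  Exemption: 25% × (R$1286700 − R$764000) = R$130675 ≥ R$31000, so the exemption is fully phased out
  Base: R$1286700 − R$0 = R$1286700
  R$1286700 × 16% = R$205872

R$205872 > R$19778, so the tentative minimum tax is the binding amount.

R$205872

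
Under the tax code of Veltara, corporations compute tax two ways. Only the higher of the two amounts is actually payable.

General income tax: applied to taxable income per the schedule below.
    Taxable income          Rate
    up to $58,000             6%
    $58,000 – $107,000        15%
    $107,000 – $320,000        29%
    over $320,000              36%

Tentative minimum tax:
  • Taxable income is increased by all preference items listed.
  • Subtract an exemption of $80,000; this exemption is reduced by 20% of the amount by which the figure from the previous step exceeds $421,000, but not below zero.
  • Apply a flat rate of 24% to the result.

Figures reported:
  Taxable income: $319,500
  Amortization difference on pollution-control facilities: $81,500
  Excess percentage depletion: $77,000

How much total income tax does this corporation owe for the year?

$98,256

Tentative minimum tax:
  Adjusted income: $319,500 + $81,500 + $77,000 = $478,000
  Exemption: $80,000 − 20% × ($478,000 − $421,000) = $80,000 − $11,400 = $68,600
  Base: $478,000 − $68,600 = $409,400
  $409,400 × 24% = $98,256

General income tax:
  $58,000 × 6% = $3,480
  $49,000 × 15% = $7,350
  $212,500 × 29% = $61,625
  → $72,455

$98,256 > $72,455, so the tentative minimum tax is the binding amount.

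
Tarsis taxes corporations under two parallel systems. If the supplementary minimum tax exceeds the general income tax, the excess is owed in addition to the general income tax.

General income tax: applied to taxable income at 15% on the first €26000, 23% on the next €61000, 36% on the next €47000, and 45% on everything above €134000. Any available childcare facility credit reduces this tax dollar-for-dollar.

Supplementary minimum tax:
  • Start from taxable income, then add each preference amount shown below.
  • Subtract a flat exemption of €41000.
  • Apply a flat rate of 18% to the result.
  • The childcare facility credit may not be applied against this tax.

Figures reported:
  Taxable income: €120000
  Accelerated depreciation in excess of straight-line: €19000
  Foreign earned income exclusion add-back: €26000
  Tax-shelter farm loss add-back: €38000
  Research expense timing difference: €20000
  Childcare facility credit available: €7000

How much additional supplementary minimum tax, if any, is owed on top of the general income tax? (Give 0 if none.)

General income tax:
  €26000 × 15% = €3900
  €61000 × 23% = €14030
  €33000 × 36% = €11880
  → €29810
  Less childcare facility credit €7000 → €22810

Supplementary minimum tax:
  Adjusted income: €120000 + €19000 + €26000 + €38000 + €20000 = €223000
  Less exemption €41000 → base €182000
  €182000 × 18% = €32760

Excess of supplementary minimum tax over general income tax: €32760 − €22810 = €9950.

€9950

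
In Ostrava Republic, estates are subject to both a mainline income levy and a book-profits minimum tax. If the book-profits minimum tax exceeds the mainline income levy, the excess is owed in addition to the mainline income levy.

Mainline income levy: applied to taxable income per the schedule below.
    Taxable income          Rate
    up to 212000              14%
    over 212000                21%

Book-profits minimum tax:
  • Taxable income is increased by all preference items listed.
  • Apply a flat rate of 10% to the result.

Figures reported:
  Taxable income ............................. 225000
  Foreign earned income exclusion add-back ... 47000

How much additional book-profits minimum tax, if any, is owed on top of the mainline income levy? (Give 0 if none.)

0

Book-profits minimum tax:
  Adjusted income: 225000 + 47000 = 272000
  272000 × 10% = 27200

Mainline income levy:
  212000 × 14% = 29680
  13000 × 21% = 2730
  → 32410

27200 ≤ 32410, so no add-on is due.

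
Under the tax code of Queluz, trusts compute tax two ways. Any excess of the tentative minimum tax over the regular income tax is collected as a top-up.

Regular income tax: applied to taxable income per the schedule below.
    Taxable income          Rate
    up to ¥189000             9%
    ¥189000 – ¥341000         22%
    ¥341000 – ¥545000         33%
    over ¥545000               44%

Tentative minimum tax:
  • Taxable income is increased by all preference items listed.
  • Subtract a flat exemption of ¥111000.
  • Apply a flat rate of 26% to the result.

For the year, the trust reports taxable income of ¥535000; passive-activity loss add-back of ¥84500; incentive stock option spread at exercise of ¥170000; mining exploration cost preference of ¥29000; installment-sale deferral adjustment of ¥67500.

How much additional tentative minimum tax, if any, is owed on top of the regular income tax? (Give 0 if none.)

Regular income tax:
  ¥189000 × 9% = ¥17010
  ¥152000 × 22% = ¥33440
  ¥194000 × 33% = ¥64020
  → ¥114470

Tentative minimum tax:
  Adjusted income: ¥535000 + ¥84500 + ¥170000 + ¥29000 + ¥67500 = ¥886000
  Less exemption ¥111000 → base ¥775000
  ¥775000 × 26% = ¥201500

Excess of tentative minimum tax over regular income tax: ¥201500 − ¥114470 = ¥87030.

¥87030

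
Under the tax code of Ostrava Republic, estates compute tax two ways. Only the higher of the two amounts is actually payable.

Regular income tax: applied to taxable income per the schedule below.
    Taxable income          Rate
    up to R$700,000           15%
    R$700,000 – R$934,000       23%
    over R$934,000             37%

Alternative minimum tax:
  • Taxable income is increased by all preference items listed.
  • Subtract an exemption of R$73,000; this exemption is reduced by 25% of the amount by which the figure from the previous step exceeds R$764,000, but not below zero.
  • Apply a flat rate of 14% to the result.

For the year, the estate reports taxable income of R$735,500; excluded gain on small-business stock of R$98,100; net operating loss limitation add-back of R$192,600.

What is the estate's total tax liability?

R$142,625

Regular income tax:
  R$700,000 × 15% = R$105,000
  R$35,500 × 23% = R$8,165
  → R$113,165

Alternative minimum tax:
  Adjusted income: R$735,500 + R$98,100 + R$192,600 = R$1,026,200
  Exemption: R$73,000 − 25% × (R$1,026,200 − R$764,000) = R$73,000 − R$65,550 = R$7,450
  Base: R$1,026,200 − R$7,450 = R$1,018,750
  R$1,018,750 × 14% = R$142,625

R$142,625 > R$113,165, so the alternative minimum tax is the binding amount.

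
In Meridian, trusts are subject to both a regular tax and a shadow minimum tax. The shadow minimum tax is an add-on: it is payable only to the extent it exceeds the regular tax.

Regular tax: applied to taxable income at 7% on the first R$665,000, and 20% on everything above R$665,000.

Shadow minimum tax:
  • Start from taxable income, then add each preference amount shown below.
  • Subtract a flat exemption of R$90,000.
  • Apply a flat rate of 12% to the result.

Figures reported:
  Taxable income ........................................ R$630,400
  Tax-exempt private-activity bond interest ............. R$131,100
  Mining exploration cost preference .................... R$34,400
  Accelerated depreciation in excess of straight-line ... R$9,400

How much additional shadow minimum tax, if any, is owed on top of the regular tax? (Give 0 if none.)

R$41,708

Regular tax:
  R$630,400 × 7% = R$44,128

Shadow minimum tax:
  Adjusted income: R$630,400 + R$131,100 + R$34,400 + R$9,400 = R$805,300
  Less exemption R$90,000 → base R$715,300
  R$715,300 × 12% = R$85,836

Excess of shadow minimum tax over regular tax: R$85,836 − R$44,128 = R$41,708.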